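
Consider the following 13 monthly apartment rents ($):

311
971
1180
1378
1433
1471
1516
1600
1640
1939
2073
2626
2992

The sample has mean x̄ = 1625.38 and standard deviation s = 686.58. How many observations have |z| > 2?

Cutoffs: x̄ ± 2s = [252.22, 2998.54].
Every value lies within the cutoffs.

0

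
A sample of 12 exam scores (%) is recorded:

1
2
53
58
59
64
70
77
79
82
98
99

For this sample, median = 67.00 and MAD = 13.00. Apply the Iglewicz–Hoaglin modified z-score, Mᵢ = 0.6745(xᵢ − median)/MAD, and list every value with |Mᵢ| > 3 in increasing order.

1, 2

|Mᵢ| > 3 ⇔ |xᵢ − 67.00| > 3·13.00/0.6745 = 57.82.
So outliers lie outside [9.18, 124.82].
1: M = -3.42 → outlier.
2: M = -3.37 → outlier.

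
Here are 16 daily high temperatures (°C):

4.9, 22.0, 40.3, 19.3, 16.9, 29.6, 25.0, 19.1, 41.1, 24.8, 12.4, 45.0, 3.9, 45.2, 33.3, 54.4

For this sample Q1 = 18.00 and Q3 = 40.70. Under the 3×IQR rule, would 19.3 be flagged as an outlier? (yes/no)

no

IQR = Q3 − Q1 = 40.70 − 18.00 = 22.70.
Lower fence = Q1 − 3·IQR = 18.00 − 68.10 = -50.10.
Upper fence = Q3 + 3·IQR = 40.70 + 68.10 = 108.80.
19.3 lies within [-50.10, 108.80].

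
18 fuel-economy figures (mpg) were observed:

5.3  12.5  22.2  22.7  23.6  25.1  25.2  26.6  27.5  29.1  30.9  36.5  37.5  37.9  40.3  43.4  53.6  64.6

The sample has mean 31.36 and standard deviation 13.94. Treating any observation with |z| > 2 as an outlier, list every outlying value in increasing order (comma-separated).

64.6

Cutoffs at x̄ ± 2s: 31.36 ± 2·13.94 = [3.48, 59.24].
64.6: z = 2.38, |z| > 2 → outlier.
Every other value lies within [3.48, 59.24].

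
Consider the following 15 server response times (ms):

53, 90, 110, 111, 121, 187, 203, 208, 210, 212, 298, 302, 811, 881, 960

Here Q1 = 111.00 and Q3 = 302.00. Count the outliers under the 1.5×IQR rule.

IQR = 191.00; fences at 111.00 − 286.50 = -175.50 and 302.00 + 286.50 = 588.50.
Outside the cutoffs: 811, 881, 960.

3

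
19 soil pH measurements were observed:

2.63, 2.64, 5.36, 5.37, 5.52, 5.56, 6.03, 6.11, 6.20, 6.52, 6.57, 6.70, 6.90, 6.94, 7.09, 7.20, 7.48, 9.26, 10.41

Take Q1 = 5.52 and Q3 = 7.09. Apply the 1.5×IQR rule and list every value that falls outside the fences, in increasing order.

2.63, 2.64, 10.41

IQR = Q3 − Q1 = 7.09 − 5.52 = 1.57.
Lower fence = Q1 − 1.5·IQR = 5.52 − 2.355 = 3.165.
Upper fence = Q3 + 1.5·IQR = 7.09 + 2.355 = 9.445.
2.63 < 3.165 → outlier.
2.64 < 3.165 → outlier.
10.41 > 9.445 → outlier.
All remaining values lie within [3.165, 9.445].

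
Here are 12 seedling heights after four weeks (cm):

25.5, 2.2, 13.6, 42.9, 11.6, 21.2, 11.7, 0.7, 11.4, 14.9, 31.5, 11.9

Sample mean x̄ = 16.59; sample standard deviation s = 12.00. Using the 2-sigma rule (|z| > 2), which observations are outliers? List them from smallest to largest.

42.9

Cutoffs at x̄ ± 2s: 16.59 ± 2·12.00 = [-7.41, 40.59].
42.9: z = 2.19, |z| > 2 → outlier.
Every other value lies within [-7.41, 40.59].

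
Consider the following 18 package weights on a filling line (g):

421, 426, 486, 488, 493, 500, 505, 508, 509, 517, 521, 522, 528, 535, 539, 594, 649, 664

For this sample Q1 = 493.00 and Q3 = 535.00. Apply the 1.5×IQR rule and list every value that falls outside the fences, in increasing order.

421, 426, 649, 664

IQR = Q3 − Q1 = 535.00 − 493.00 = 42.00.
Lower fence = Q1 − 1.5·IQR = 493.00 − 63.00 = 430.00.
Upper fence = Q3 + 1.5·IQR = 535.00 + 63.00 = 598.00.
421 < 430.00 → outlier.
426 < 430.00 → outlier.
649 > 598.00 → outlier.
664 > 598.00 → outlier.
All remaining values lie within [430.00, 598.00].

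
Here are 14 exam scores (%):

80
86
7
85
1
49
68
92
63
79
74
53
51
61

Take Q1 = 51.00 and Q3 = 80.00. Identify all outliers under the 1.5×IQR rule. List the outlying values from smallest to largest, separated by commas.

IQR = Q3 − Q1 = 80.00 − 51.00 = 29.00.
Lower fence = Q1 − 1.5·IQR = 51.00 − 43.50 = 7.50.
Upper fence = Q3 + 1.5·IQR = 80.00 + 43.50 = 123.50.
1 < 7.50 → outlier.
7 < 7.50 → outlier.
All remaining values lie within [7.50, 123.50].

1, 7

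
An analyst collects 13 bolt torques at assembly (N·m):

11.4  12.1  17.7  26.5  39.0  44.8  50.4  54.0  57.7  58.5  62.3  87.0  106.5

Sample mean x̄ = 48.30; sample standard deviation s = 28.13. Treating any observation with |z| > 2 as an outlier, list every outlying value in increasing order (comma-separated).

106.5

Cutoffs at x̄ ± 2s: 48.30 ± 2·28.13 = [-7.96, 104.56].
106.5: z = 2.07, |z| > 2 → outlier.
Every other value lies within [-7.96, 104.56].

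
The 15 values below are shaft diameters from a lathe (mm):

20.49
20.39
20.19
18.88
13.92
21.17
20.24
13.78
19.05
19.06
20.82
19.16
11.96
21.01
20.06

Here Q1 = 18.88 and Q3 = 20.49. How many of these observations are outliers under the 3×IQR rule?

IQR = 1.61; fences at 18.88 − 4.83 = 14.05 and 20.49 + 4.83 = 25.32.
Outside the cutoffs: 11.96, 13.78, 13.92.

3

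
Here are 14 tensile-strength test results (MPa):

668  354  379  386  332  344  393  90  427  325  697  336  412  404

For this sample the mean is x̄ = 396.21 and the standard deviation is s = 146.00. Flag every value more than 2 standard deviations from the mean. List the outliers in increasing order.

90, 697

Cutoffs at x̄ ± 2s: 396.21 ± 2·146.00 = [104.21, 688.21].
90: z = -2.10, |z| > 2 → outlier.
697: z = 2.06, |z| > 2 → outlier.
Every other value lies within [104.21, 688.21].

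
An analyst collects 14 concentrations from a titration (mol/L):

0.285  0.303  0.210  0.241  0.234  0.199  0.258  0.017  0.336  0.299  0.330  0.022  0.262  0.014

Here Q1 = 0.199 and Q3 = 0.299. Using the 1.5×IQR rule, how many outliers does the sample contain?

3

IQR = 0.100; fences at 0.199 − 0.150 = 0.049 and 0.299 + 0.150 = 0.449.
Outside the cutoffs: 0.014, 0.017, 0.022.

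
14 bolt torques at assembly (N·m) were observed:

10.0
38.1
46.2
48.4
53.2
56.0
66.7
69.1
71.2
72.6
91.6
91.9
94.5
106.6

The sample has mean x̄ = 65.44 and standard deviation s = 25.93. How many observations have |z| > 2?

1

Cutoffs: x̄ ± 2s = [13.58, 117.30].
Outside the cutoffs: 10.0.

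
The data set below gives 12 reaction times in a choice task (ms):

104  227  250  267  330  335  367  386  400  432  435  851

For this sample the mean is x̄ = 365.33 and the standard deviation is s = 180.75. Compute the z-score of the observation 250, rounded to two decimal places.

z = (250 − 365.33) / 180.75 = -0.64.

-0.64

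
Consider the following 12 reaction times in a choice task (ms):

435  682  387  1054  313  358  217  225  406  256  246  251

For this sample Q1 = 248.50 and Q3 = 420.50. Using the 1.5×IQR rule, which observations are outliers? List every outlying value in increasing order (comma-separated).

IQR = Q3 − Q1 = 420.50 − 248.50 = 172.00.
Lower fence = Q1 − 1.5·IQR = 248.50 − 258.00 = -9.50.
Upper fence = Q3 + 1.5·IQR = 420.50 + 258.00 = 678.50.
682 > 678.50 → outlier.
1054 > 678.50 → outlier.
All remaining values lie within [-9.50, 678.50].

682, 1054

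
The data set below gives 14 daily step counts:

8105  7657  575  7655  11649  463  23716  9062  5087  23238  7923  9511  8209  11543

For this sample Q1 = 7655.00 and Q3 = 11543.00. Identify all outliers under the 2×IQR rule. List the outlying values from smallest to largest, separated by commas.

23238, 23716

IQR = Q3 − Q1 = 11543.00 − 7655.00 = 3888.00.
Lower fence = Q1 − 2·IQR = 7655.00 − 7776.00 = -121.00.
Upper fence = Q3 + 2·IQR = 11543.00 + 7776.00 = 19319.00.
23238 > 19319.00 → outlier.
23716 > 19319.00 → outlier.
All remaining values lie within [-121.00, 19319.00].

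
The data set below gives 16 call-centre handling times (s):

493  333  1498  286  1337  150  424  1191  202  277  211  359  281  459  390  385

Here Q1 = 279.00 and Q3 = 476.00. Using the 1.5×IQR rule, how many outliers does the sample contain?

IQR = 197.00; fences at 279.00 − 295.50 = -16.50 and 476.00 + 295.50 = 771.50.
Outside the cutoffs: 1191, 1337, 1498.

3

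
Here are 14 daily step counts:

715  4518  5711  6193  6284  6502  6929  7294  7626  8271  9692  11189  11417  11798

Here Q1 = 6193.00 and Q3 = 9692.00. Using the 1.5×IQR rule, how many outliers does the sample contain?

1

IQR = 3499.00; fences at 6193.00 − 5248.50 = 944.50 and 9692.00 + 5248.50 = 14940.50.
Outside the cutoffs: 715.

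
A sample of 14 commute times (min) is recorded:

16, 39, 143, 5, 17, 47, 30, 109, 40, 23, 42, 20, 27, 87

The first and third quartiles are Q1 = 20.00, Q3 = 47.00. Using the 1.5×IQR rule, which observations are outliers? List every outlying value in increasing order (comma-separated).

IQR = Q3 − Q1 = 47.00 − 20.00 = 27.00.
Lower fence = Q1 − 1.5·IQR = 20.00 − 40.50 = -20.50.
Upper fence = Q3 + 1.5·IQR = 47.00 + 40.50 = 87.50.
109 > 87.50 → outlier.
143 > 87.50 → outlier.
All remaining values lie within [-20.50, 87.50].

109, 143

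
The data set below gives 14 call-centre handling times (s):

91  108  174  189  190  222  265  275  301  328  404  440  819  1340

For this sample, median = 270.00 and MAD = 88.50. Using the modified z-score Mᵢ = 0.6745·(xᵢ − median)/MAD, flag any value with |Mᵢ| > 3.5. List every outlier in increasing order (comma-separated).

819, 1340

|Mᵢ| > 3.5 ⇔ |xᵢ − 270.00| > 3.5·88.50/0.6745 = 459.23.
So outliers lie outside [-189.23, 729.23].
819: M = 4.18 → outlier.
1340: M = 8.15 → outlier.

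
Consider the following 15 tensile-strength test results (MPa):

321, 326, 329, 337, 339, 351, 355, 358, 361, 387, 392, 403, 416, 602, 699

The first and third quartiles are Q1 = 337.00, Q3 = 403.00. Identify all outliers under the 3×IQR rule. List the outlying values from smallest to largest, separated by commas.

602, 699

IQR = Q3 − Q1 = 403.00 − 337.00 = 66.00.
Lower fence = Q1 − 3·IQR = 337.00 − 198.00 = 139.00.
Upper fence = Q3 + 3·IQR = 403.00 + 198.00 = 601.00.
602 > 601.00 → outlier.
699 > 601.00 → outlier.
All remaining values lie within [139.00, 601.00].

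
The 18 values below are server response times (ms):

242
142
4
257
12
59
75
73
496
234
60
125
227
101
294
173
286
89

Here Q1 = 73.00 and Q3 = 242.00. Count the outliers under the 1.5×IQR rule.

IQR = 169.00; fences at 73.00 − 253.50 = -180.50 and 242.00 + 253.50 = 495.50.
Outside the cutoffs: 496.

1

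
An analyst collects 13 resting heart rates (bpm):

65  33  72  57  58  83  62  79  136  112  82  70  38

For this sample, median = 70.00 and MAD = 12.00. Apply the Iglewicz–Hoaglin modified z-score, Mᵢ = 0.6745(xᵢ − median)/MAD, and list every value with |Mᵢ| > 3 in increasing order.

|Mᵢ| > 3 ⇔ |xᵢ − 70.00| > 3·12.00/0.6745 = 53.37.
So outliers lie outside [16.63, 123.37].
136: M = 3.71 → outlier.

136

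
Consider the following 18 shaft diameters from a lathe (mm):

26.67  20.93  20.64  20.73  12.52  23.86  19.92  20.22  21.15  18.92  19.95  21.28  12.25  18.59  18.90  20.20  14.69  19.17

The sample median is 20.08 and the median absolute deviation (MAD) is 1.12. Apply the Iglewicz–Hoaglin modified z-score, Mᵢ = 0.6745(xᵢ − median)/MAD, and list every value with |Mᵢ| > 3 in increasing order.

|Mᵢ| > 3 ⇔ |xᵢ − 20.08| > 3·1.12/0.6745 = 4.98.
So outliers lie outside [15.10, 25.06].
12.25: M = -4.72 → outlier.
12.52: M = -4.55 → outlier.
14.69: M = -3.25 → outlier.
26.67: M = 3.97 → outlier.

12.25, 12.52, 14.69, 26.67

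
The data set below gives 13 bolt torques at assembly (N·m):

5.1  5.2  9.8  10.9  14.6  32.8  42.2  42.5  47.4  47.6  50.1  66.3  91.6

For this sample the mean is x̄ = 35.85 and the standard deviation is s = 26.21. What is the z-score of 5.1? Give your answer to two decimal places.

-1.17

z = (5.1 − 35.85) / 26.21 = -1.17.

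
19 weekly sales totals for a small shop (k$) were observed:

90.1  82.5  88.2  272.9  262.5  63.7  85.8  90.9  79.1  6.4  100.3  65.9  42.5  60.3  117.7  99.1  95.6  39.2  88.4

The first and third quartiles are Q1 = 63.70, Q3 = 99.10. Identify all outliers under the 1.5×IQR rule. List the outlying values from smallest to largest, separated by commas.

6.4, 262.5, 272.9

IQR = Q3 − Q1 = 99.10 − 63.70 = 35.40.
Lower fence = Q1 − 1.5·IQR = 63.70 − 53.10 = 10.60.
Upper fence = Q3 + 1.5·IQR = 99.10 + 53.10 = 152.20.
6.4 < 10.60 → outlier.
262.5 > 152.20 → outlier.
272.9 > 152.20 → outlier.
All remaining values lie within [10.60, 152.20].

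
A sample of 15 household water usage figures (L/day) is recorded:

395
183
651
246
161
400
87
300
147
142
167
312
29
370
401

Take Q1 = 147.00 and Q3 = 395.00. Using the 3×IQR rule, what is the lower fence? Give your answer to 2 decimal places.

IQR = Q3 − Q1 = 395.00 − 147.00 = 248.00.
Lower fence = Q1 − 3·IQR = 147.00 − 744.00 = -597.00.
Upper fence = Q3 + 3·IQR = 395.00 + 744.00 = 1139.00.

-597.00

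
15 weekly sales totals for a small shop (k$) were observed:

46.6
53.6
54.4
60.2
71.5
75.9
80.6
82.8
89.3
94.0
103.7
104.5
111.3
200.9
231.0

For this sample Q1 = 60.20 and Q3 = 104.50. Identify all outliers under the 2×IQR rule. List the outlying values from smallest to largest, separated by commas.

200.9, 231.0

IQR = Q3 − Q1 = 104.50 − 60.20 = 44.30.
Lower fence = Q1 − 2·IQR = 60.20 − 88.60 = -28.40.
Upper fence = Q3 + 2·IQR = 104.50 + 88.60 = 193.10.
200.9 > 193.10 → outlier.
231.0 > 193.10 → outlier.
All remaining values lie within [-28.40, 193.10].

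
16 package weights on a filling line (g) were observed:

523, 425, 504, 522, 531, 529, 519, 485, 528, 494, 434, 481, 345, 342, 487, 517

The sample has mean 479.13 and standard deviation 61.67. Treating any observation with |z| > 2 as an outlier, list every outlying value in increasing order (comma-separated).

Cutoffs at x̄ ± 2s: 479.13 ± 2·61.67 = [355.79, 602.47].
342: z = -2.22, |z| > 2 → outlier.
345: z = -2.17, |z| > 2 → outlier.
Every other value lies within [355.79, 602.47].

342, 345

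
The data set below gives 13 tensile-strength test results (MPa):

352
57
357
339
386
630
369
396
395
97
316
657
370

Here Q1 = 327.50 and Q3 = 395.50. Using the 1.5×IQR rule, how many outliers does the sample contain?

IQR = 68.00; fences at 327.50 − 102.00 = 225.50 and 395.50 + 102.00 = 497.50.
Outside the cutoffs: 57, 97, 630, 657.

4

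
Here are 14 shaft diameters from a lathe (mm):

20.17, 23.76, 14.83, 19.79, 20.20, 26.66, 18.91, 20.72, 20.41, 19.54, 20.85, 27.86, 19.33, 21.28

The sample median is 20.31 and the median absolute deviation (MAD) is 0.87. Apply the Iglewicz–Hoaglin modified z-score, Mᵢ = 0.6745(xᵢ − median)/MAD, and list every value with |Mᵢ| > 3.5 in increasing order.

14.83, 26.66, 27.86

|Mᵢ| > 3.5 ⇔ |xᵢ − 20.31| > 3.5·0.87/0.6745 = 4.51.
So outliers lie outside [15.80, 24.82].
14.83: M = -4.25 → outlier.
26.66: M = 4.92 → outlier.
27.86: M = 5.85 → outlier.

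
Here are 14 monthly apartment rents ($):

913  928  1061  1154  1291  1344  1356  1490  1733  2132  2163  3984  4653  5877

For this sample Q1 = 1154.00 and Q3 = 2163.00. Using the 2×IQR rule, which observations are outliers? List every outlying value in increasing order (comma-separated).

IQR = Q3 − Q1 = 2163.00 − 1154.00 = 1009.00.
Lower fence = Q1 − 2·IQR = 1154.00 − 2018.00 = -864.00.
Upper fence = Q3 + 2·IQR = 2163.00 + 2018.00 = 4181.00.
4653 > 4181.00 → outlier.
5877 > 4181.00 → outlier.
All remaining values lie within [-864.00, 4181.00].

4653, 5877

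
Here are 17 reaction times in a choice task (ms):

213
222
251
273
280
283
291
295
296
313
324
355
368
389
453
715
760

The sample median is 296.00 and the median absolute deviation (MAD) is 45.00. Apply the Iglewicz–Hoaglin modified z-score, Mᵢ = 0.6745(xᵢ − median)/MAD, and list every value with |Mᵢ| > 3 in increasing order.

|Mᵢ| > 3 ⇔ |xᵢ − 296.00| > 3·45.00/0.6745 = 200.15.
So outliers lie outside [95.85, 496.15].
715: M = 6.28 → outlier.
760: M = 6.95 → outlier.

715, 760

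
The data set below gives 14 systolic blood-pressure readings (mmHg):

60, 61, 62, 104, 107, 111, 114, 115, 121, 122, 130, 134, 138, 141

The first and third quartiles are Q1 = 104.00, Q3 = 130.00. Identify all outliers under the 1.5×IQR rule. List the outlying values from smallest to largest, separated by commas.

IQR = Q3 − Q1 = 130.00 − 104.00 = 26.00.
Lower fence = Q1 − 1.5·IQR = 104.00 − 39.00 = 65.00.
Upper fence = Q3 + 1.5·IQR = 130.00 + 39.00 = 169.00.
60 < 65.00 → outlier.
61 < 65.00 → outlier.
62 < 65.00 → outlier.
All remaining values lie within [65.00, 169.00].

60, 61, 62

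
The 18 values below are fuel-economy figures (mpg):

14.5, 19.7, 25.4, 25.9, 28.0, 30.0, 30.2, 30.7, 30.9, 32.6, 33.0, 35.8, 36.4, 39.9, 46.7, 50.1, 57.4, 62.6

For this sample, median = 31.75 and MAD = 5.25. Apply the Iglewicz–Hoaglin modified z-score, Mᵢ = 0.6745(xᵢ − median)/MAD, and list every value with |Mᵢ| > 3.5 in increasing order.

62.6

|Mᵢ| > 3.5 ⇔ |xᵢ − 31.75| > 3.5·5.25/0.6745 = 27.24.
So outliers lie outside [4.51, 58.99].
62.6: M = 3.96 → outlier.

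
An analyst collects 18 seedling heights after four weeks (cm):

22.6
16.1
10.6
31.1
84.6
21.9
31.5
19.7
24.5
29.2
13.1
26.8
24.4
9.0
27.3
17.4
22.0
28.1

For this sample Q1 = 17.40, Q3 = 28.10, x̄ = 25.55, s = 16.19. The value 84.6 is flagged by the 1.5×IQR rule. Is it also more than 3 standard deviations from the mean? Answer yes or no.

z = (84.6 − 25.55) / 16.19 = 3.65.
|z| = 3.65 > 3.

yes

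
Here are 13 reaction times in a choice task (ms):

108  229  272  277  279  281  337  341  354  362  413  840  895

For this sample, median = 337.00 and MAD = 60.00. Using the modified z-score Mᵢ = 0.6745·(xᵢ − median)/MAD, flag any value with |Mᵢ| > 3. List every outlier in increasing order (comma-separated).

840, 895

|Mᵢ| > 3 ⇔ |xᵢ − 337.00| > 3·60.00/0.6745 = 266.86.
So outliers lie outside [70.14, 603.86].
840: M = 5.65 → outlier.
895: M = 6.27 → outlier.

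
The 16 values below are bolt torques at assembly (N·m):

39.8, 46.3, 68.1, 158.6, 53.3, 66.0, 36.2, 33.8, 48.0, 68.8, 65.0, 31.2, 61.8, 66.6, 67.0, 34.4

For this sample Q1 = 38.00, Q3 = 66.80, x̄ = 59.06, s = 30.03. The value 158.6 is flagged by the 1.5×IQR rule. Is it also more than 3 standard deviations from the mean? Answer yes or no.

yes

z = (158.6 − 59.06) / 30.03 = 3.31.
|z| = 3.31 > 3.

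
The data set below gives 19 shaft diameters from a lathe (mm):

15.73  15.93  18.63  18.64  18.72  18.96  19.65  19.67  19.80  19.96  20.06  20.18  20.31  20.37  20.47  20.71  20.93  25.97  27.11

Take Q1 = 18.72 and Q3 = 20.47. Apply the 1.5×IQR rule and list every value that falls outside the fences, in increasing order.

IQR = Q3 − Q1 = 20.47 − 18.72 = 1.75.
Lower fence = Q1 − 1.5·IQR = 18.72 − 2.625 = 16.095.
Upper fence = Q3 + 1.5·IQR = 20.47 + 2.625 = 23.095.
15.73 < 16.095 → outlier.
15.93 < 16.095 → outlier.
25.97 > 23.095 → outlier.
27.11 > 23.095 → outlier.
All remaining values lie within [16.095, 23.095].

15.73, 15.93, 25.97, 27.11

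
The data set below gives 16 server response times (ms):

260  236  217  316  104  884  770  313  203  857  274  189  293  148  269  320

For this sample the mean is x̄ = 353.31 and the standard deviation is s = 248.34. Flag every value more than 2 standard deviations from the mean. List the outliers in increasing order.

857, 884

Cutoffs at x̄ ± 2s: 353.31 ± 2·248.34 = [-143.37, 849.99].
857: z = 2.03, |z| > 2 → outlier.
884: z = 2.14, |z| > 2 → outlier.
Every other value lies within [-143.37, 849.99].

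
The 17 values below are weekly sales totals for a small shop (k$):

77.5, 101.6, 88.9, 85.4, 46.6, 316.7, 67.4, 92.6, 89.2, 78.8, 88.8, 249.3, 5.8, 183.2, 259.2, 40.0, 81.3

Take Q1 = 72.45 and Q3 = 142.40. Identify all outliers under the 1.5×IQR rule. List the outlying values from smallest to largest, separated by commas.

249.3, 259.2, 316.7

IQR = Q3 − Q1 = 142.40 − 72.45 = 69.95.
Lower fence = Q1 − 1.5·IQR = 72.45 − 104.925 = -32.475.
Upper fence = Q3 + 1.5·IQR = 142.40 + 104.925 = 247.325.
249.3 > 247.325 → outlier.
259.2 > 247.325 → outlier.
316.7 > 247.325 → outlier.
All remaining values lie within [-32.475, 247.325].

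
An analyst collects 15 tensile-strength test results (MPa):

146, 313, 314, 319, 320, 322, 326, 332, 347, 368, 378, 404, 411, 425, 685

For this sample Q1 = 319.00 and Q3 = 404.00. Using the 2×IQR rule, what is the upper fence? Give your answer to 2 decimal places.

IQR = Q3 − Q1 = 404.00 − 319.00 = 85.00.
Lower fence = Q1 − 2·IQR = 319.00 − 170.00 = 149.00.
Upper fence = Q3 + 2·IQR = 404.00 + 170.00 = 574.00.

574.00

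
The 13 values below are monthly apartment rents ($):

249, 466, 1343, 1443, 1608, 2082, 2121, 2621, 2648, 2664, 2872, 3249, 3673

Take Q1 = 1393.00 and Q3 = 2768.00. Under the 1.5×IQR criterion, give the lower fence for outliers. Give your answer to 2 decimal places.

-669.50

IQR = Q3 − Q1 = 2768.00 − 1393.00 = 1375.00.
Lower fence = Q1 − 1.5·IQR = 1393.00 − 2062.50 = -669.50.
Upper fence = Q3 + 1.5·IQR = 2768.00 + 2062.50 = 4830.50.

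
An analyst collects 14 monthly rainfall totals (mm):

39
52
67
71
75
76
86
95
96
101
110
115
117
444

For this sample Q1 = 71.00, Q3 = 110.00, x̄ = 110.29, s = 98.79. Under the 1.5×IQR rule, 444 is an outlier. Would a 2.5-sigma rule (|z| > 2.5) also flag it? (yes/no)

z = (444 − 110.29) / 98.79 = 3.38.
|z| = 3.38 > 2.5.

yes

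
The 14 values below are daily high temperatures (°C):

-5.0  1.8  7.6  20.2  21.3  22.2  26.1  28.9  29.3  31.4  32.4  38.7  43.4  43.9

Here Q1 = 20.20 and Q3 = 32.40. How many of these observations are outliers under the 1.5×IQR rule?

IQR = 12.20; fences at 20.20 − 18.30 = 1.90 and 32.40 + 18.30 = 50.70.
Outside the cutoffs: -5.0, 1.8.

2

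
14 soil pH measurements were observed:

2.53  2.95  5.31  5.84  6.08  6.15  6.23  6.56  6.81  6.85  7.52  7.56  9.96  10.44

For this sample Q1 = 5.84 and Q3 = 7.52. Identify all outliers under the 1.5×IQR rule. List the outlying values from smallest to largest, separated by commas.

IQR = Q3 − Q1 = 7.52 − 5.84 = 1.68.
Lower fence = Q1 − 1.5·IQR = 5.84 − 2.52 = 3.32.
Upper fence = Q3 + 1.5·IQR = 7.52 + 2.52 = 10.04.
2.53 < 3.32 → outlier.
2.95 < 3.32 → outlier.
10.44 > 10.04 → outlier.
All remaining values lie within [3.32, 10.04].

2.53, 2.95, 10.44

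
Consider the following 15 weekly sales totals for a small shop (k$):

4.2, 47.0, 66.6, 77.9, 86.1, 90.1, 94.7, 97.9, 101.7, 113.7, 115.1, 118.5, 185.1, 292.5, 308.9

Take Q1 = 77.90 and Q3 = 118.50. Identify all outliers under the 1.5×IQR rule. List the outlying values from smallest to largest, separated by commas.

4.2, 185.1, 292.5, 308.9

IQR = Q3 − Q1 = 118.50 − 77.90 = 40.60.
Lower fence = Q1 − 1.5·IQR = 77.90 − 60.90 = 17.00.
Upper fence = Q3 + 1.5·IQR = 118.50 + 60.90 = 179.40.
4.2 < 17.00 → outlier.
185.1 > 179.40 → outlier.
292.5 > 179.40 → outlier.
308.9 > 179.40 → outlier.
All remaining values lie within [17.00, 179.40].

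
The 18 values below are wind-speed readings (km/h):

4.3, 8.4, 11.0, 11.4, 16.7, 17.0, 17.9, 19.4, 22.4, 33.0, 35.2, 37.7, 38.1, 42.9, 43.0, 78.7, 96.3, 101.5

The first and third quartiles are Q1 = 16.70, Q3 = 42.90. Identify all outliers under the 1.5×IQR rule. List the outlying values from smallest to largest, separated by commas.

96.3, 101.5

IQR = Q3 − Q1 = 42.90 − 16.70 = 26.20.
Lower fence = Q1 − 1.5·IQR = 16.70 − 39.30 = -22.60.
Upper fence = Q3 + 1.5·IQR = 42.90 + 39.30 = 82.20.
96.3 > 82.20 → outlier.
101.5 > 82.20 → outlier.
All remaining values lie within [-22.60, 82.20].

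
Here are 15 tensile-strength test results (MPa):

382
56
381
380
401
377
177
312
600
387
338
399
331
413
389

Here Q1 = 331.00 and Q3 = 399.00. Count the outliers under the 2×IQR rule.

3

IQR = 68.00; fences at 331.00 − 136.00 = 195.00 and 399.00 + 136.00 = 535.00.
Outside the cutoffs: 56, 177, 600.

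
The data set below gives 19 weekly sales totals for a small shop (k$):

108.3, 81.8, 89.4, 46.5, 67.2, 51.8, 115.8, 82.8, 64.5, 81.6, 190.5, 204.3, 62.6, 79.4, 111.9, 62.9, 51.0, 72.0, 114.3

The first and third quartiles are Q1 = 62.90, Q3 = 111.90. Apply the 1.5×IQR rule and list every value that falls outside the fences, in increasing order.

IQR = Q3 − Q1 = 111.90 − 62.90 = 49.00.
Lower fence = Q1 − 1.5·IQR = 62.90 − 73.50 = -10.60.
Upper fence = Q3 + 1.5·IQR = 111.90 + 73.50 = 185.40.
190.5 > 185.40 → outlier.
204.3 > 185.40 → outlier.
All remaining values lie within [-10.60, 185.40].

190.5, 204.3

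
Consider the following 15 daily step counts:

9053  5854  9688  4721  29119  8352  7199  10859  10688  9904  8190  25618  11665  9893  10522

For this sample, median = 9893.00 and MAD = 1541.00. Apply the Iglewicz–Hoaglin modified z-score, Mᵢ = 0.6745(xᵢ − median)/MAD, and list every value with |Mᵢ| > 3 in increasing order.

|Mᵢ| > 3 ⇔ |xᵢ − 9893.00| > 3·1541.00/0.6745 = 6853.97.
So outliers lie outside [3039.03, 16746.97].
25618: M = 6.88 → outlier.
29119: M = 8.42 → outlier.

25618, 29119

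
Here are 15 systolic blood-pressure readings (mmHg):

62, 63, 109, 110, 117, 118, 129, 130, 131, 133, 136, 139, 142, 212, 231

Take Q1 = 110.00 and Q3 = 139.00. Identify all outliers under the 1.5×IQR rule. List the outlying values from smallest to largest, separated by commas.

62, 63, 212, 231

IQR = Q3 − Q1 = 139.00 − 110.00 = 29.00.
Lower fence = Q1 − 1.5·IQR = 110.00 − 43.50 = 66.50.
Upper fence = Q3 + 1.5·IQR = 139.00 + 43.50 = 182.50.
62 < 66.50 → outlier.
63 < 66.50 → outlier.
212 > 182.50 → outlier.
231 > 182.50 → outlier.
All remaining values lie within [66.50, 182.50].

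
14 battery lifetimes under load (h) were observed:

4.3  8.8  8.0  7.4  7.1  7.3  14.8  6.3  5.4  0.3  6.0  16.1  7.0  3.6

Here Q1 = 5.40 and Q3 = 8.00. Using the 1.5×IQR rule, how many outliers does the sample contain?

IQR = 2.60; fences at 5.40 − 3.90 = 1.50 and 8.00 + 3.90 = 11.90.
Outside the cutoffs: 0.3, 14.8, 16.1.

3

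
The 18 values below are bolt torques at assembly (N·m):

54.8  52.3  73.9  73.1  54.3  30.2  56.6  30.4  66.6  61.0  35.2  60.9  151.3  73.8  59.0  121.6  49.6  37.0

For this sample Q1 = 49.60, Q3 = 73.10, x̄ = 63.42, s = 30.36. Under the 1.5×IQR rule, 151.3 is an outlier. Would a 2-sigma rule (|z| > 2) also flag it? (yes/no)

z = (151.3 − 63.42) / 30.36 = 2.89.
|z| = 2.89 > 2.

yes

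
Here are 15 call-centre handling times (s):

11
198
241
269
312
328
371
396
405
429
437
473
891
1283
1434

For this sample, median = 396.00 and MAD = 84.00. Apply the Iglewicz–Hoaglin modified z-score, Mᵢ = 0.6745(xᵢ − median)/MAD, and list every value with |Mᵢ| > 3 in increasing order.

11, 891, 1283, 1434

|Mᵢ| > 3 ⇔ |xᵢ − 396.00| > 3·84.00/0.6745 = 373.61.
So outliers lie outside [22.39, 769.61].
11: M = -3.09 → outlier.
891: M = 3.97 → outlier.
1283: M = 7.12 → outlier.
1434: M = 8.33 → outlier.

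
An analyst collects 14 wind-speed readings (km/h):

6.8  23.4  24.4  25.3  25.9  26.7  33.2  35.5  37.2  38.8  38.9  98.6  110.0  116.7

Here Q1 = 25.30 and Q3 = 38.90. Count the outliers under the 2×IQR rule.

3

IQR = 13.60; fences at 25.30 − 27.20 = -1.90 and 38.90 + 27.20 = 66.10.
Outside the cutoffs: 98.6, 110.0, 116.7.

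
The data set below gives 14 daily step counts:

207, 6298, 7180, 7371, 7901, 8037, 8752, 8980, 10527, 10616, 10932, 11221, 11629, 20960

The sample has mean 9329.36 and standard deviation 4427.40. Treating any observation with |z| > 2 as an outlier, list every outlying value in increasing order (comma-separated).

207, 20960

Cutoffs at x̄ ± 2s: 9329.36 ± 2·4427.40 = [474.56, 18184.16].
207: z = -2.06, |z| > 2 → outlier.
20960: z = 2.63, |z| > 2 → outlier.
Every other value lies within [474.56, 18184.16].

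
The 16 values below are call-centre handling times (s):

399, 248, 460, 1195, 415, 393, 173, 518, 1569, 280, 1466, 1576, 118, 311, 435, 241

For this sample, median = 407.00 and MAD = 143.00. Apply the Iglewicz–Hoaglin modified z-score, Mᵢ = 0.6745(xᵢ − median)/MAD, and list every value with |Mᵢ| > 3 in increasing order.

|Mᵢ| > 3 ⇔ |xᵢ − 407.00| > 3·143.00/0.6745 = 636.03.
So outliers lie outside [-229.03, 1043.03].
1195: M = 3.72 → outlier.
1466: M = 5.00 → outlier.
1569: M = 5.48 → outlier.
1576: M = 5.51 → outlier.

1195, 1466, 1569, 1576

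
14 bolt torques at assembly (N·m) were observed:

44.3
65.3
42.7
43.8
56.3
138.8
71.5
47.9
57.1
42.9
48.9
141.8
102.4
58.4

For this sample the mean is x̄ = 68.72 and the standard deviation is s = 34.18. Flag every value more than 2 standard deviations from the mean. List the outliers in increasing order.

Cutoffs at x̄ ± 2s: 68.72 ± 2·34.18 = [0.36, 137.08].
138.8: z = 2.05, |z| > 2 → outlier.
141.8: z = 2.14, |z| > 2 → outlier.
Every other value lies within [0.36, 137.08].

138.8, 141.8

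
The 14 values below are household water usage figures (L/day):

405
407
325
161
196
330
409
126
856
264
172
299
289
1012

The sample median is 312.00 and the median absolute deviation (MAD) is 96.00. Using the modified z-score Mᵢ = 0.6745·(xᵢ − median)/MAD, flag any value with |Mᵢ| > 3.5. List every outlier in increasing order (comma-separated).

856, 1012

|Mᵢ| > 3.5 ⇔ |xᵢ − 312.00| > 3.5·96.00/0.6745 = 498.15.
So outliers lie outside [-186.15, 810.15].
856: M = 3.82 → outlier.
1012: M = 4.92 → outlier.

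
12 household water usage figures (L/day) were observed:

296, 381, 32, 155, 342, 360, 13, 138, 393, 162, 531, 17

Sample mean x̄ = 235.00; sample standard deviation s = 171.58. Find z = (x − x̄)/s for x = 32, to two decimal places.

z = (32 − 235.00) / 171.58 = -1.18.

-1.18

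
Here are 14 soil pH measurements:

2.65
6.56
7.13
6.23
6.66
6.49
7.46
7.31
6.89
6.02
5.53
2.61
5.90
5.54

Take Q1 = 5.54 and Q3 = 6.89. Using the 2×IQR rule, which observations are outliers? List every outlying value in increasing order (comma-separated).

IQR = Q3 − Q1 = 6.89 − 5.54 = 1.35.
Lower fence = Q1 − 2·IQR = 5.54 − 2.70 = 2.84.
Upper fence = Q3 + 2·IQR = 6.89 + 2.70 = 9.59.
2.61 < 2.84 → outlier.
2.65 < 2.84 → outlier.
All remaining values lie within [2.84, 9.59].

2.61, 2.65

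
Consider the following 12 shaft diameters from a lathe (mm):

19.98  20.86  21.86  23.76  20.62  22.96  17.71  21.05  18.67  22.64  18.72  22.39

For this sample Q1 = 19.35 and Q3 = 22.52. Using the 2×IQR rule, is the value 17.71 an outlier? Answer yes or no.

IQR = Q3 − Q1 = 22.52 − 19.35 = 3.17.
Lower fence = Q1 − 2·IQR = 19.35 − 6.34 = 13.01.
Upper fence = Q3 + 2·IQR = 22.52 + 6.34 = 28.86.
17.71 lies within [13.01, 28.86].

no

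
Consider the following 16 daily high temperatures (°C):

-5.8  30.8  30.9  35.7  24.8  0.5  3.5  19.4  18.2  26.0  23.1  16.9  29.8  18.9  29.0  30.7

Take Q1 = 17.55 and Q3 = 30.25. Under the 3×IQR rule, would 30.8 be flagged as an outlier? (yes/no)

IQR = Q3 − Q1 = 30.25 − 17.55 = 12.70.
Lower fence = Q1 − 3·IQR = 17.55 − 38.10 = -20.55.
Upper fence = Q3 + 3·IQR = 30.25 + 38.10 = 68.35.
30.8 lies within [-20.55, 68.35].

no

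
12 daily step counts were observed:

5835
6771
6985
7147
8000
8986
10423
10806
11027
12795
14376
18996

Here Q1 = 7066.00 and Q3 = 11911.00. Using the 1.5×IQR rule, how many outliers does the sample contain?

0

IQR = 4845.00; fences at 7066.00 − 7267.50 = -201.50 and 11911.00 + 7267.50 = 19178.50.
Every value lies within the cutoffs.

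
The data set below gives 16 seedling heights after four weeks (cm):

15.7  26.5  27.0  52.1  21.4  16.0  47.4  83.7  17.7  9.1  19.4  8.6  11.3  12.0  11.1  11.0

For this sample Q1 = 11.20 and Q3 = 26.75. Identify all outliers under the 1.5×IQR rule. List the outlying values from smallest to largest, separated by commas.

IQR = Q3 − Q1 = 26.75 − 11.20 = 15.55.
Lower fence = Q1 − 1.5·IQR = 11.20 − 23.325 = -12.125.
Upper fence = Q3 + 1.5·IQR = 26.75 + 23.325 = 50.075.
52.1 > 50.075 → outlier.
83.7 > 50.075 → outlier.
All remaining values lie within [-12.125, 50.075].

52.1, 83.7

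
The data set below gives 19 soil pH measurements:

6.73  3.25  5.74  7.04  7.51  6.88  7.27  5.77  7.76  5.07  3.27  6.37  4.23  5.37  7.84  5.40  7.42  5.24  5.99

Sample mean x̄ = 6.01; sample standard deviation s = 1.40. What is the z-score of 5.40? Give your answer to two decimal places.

-0.44

z = (5.40 − 6.01) / 1.40 = -0.44.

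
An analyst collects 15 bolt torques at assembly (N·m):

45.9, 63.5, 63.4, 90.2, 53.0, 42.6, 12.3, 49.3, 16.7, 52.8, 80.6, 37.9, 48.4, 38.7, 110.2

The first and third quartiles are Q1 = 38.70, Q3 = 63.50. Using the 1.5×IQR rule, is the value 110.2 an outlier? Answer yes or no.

yes

IQR = Q3 − Q1 = 63.50 − 38.70 = 24.80.
Lower fence = Q1 − 1.5·IQR = 38.70 − 37.20 = 1.50.
Upper fence = Q3 + 1.5·IQR = 63.50 + 37.20 = 100.70.
110.2 lies above the upper fence.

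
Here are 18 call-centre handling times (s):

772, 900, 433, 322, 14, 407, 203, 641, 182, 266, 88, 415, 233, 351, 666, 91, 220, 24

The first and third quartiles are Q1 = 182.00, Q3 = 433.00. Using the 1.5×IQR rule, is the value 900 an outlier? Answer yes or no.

yes

IQR = Q3 − Q1 = 433.00 − 182.00 = 251.00.
Lower fence = Q1 − 1.5·IQR = 182.00 − 376.50 = -194.50.
Upper fence = Q3 + 1.5·IQR = 433.00 + 376.50 = 809.50.
900 lies above the upper fence.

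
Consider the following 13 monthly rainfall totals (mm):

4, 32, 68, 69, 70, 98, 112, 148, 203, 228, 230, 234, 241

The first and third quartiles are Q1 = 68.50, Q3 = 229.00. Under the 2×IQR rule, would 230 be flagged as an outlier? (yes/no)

no

IQR = Q3 − Q1 = 229.00 − 68.50 = 160.50.
Lower fence = Q1 − 2·IQR = 68.50 − 321.00 = -252.50.
Upper fence = Q3 + 2·IQR = 229.00 + 321.00 = 550.00.
230 lies within [-252.50, 550.00].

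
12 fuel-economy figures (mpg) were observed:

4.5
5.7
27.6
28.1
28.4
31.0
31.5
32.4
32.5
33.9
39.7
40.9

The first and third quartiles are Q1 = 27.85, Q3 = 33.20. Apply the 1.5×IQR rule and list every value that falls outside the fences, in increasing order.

IQR = Q3 − Q1 = 33.20 − 27.85 = 5.35.
Lower fence = Q1 − 1.5·IQR = 27.85 − 8.025 = 19.825.
Upper fence = Q3 + 1.5·IQR = 33.20 + 8.025 = 41.225.
4.5 < 19.825 → outlier.
5.7 < 19.825 → outlier.
All remaining values lie within [19.825, 41.225].

4.5, 5.7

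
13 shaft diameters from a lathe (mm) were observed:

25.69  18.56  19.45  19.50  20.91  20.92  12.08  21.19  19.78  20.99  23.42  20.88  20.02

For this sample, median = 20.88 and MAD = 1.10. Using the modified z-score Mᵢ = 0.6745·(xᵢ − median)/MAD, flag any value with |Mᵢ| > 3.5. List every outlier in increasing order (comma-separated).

|Mᵢ| > 3.5 ⇔ |xᵢ − 20.88| > 3.5·1.10/0.6745 = 5.71.
So outliers lie outside [15.17, 26.59].
12.08: M = -5.40 → outlier.

12.08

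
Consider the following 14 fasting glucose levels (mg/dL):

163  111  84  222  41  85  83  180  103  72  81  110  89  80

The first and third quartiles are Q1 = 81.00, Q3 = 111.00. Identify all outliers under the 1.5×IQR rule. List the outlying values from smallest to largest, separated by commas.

163, 180, 222

IQR = Q3 − Q1 = 111.00 − 81.00 = 30.00.
Lower fence = Q1 − 1.5·IQR = 81.00 − 45.00 = 36.00.
Upper fence = Q3 + 1.5·IQR = 111.00 + 45.00 = 156.00.
163 > 156.00 → outlier.
180 > 156.00 → outlier.
222 > 156.00 → outlier.
All remaining values lie within [36.00, 156.00].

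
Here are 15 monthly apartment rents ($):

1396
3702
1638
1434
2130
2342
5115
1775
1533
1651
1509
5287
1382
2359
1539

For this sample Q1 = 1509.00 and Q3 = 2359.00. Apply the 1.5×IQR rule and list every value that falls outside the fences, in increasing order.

IQR = Q3 − Q1 = 2359.00 − 1509.00 = 850.00.
Lower fence = Q1 − 1.5·IQR = 1509.00 − 1275.00 = 234.00.
Upper fence = Q3 + 1.5·IQR = 2359.00 + 1275.00 = 3634.00.
3702 > 3634.00 → outlier.
5115 > 3634.00 → outlier.
5287 > 3634.00 → outlier.
All remaining values lie within [234.00, 3634.00].

3702, 5115, 5287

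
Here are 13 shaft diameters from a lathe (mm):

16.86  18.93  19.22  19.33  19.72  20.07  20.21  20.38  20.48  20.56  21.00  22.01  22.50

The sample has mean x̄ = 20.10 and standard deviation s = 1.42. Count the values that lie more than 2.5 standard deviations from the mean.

Cutoffs: x̄ ± 2.5s = [16.55, 23.65].
Every value lies within the cutoffs.

0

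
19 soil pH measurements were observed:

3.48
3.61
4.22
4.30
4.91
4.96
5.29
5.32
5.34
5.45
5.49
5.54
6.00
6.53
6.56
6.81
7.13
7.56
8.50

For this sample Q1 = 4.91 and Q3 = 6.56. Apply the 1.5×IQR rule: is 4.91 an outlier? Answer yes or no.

IQR = Q3 − Q1 = 6.56 − 4.91 = 1.65.
Lower fence = Q1 − 1.5·IQR = 4.91 − 2.475 = 2.435.
Upper fence = Q3 + 1.5·IQR = 6.56 + 2.475 = 9.035.
4.91 lies within [2.435, 9.035].

no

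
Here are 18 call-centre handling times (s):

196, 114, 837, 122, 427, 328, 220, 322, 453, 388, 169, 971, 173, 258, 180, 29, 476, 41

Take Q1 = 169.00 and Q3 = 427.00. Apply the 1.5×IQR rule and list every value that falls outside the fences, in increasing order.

IQR = Q3 − Q1 = 427.00 − 169.00 = 258.00.
Lower fence = Q1 − 1.5·IQR = 169.00 − 387.00 = -218.00.
Upper fence = Q3 + 1.5·IQR = 427.00 + 387.00 = 814.00.
837 > 814.00 → outlier.
971 > 814.00 → outlier.
All remaining values lie within [-218.00, 814.00].

837, 971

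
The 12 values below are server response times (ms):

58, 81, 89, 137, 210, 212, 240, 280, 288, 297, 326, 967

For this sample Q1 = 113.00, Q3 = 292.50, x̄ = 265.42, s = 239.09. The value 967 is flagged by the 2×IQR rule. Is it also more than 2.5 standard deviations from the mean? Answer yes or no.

yes

z = (967 − 265.42) / 239.09 = 2.93.
|z| = 2.93 > 2.5.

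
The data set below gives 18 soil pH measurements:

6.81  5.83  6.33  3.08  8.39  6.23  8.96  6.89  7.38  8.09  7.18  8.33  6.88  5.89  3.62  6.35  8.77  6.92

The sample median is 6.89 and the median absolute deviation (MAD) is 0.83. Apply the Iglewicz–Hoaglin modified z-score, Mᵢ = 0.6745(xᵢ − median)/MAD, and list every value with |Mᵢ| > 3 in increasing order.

|Mᵢ| > 3 ⇔ |xᵢ − 6.89| > 3·0.83/0.6745 = 3.69.
So outliers lie outside [3.20, 10.58].
3.08: M = -3.10 → outlier.

3.08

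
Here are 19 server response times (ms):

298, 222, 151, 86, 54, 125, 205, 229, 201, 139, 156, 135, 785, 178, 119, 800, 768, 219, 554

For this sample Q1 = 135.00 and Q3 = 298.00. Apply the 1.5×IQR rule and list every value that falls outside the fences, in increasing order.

554, 768, 785, 800

IQR = Q3 − Q1 = 298.00 − 135.00 = 163.00.
Lower fence = Q1 − 1.5·IQR = 135.00 − 244.50 = -109.50.
Upper fence = Q3 + 1.5·IQR = 298.00 + 244.50 = 542.50.
554 > 542.50 → outlier.
768 > 542.50 → outlier.
785 > 542.50 → outlier.
800 > 542.50 → outlier.
All remaining values lie within [-109.50, 542.50].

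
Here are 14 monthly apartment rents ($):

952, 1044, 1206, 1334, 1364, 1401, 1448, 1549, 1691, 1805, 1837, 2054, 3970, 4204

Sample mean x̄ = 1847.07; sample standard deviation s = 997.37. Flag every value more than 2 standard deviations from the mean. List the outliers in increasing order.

Cutoffs at x̄ ± 2s: 1847.07 ± 2·997.37 = [-147.67, 3841.81].
3970: z = 2.13, |z| > 2 → outlier.
4204: z = 2.36, |z| > 2 → outlier.
Every other value lies within [-147.67, 3841.81].

3970, 4204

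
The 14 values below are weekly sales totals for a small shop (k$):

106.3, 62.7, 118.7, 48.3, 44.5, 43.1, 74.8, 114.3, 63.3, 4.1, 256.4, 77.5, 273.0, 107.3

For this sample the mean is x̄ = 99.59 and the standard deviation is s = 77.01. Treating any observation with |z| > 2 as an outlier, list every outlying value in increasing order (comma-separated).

Cutoffs at x̄ ± 2s: 99.59 ± 2·77.01 = [-54.43, 253.61].
256.4: z = 2.04, |z| > 2 → outlier.
273.0: z = 2.25, |z| > 2 → outlier.
Every other value lies within [-54.43, 253.61].

256.4, 273.0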